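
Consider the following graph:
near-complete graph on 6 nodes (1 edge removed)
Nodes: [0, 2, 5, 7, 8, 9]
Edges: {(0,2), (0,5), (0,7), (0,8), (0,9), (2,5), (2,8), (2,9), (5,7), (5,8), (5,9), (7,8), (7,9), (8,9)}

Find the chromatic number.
χ(G) = 5

Clique number ω(G) = 5 (lower bound: χ ≥ ω).
The clique on [0, 2, 5, 8, 9] has size 5, forcing χ ≥ 5, and the coloring below uses 5 colors, so χ(G) = 5.
A valid 5-coloring: color 1: [8]; color 2: [5]; color 3: [0]; color 4: [9]; color 5: [2, 7].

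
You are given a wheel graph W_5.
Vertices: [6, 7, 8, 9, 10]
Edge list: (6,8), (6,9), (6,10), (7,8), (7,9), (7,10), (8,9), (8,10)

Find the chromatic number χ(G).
χ(G) = 3

Clique number ω(G) = 3 (lower bound: χ ≥ ω).
The clique on [6, 8, 9] has size 3, forcing χ ≥ 3, and the coloring below uses 3 colors, so χ(G) = 3.
A valid 3-coloring: color 1: [8]; color 2: [9, 10]; color 3: [6, 7].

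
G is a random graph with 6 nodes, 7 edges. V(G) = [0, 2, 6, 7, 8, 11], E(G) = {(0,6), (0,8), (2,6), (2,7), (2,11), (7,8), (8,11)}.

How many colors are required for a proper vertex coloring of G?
Clique number ω(G) = 2 (lower bound: χ ≥ ω).
Odd cycle [8, 11, 2, 6, 0] needs 3 colors (χ ≥ 3).
The coloring below uses 3 colors, so χ(G) = 3.
A valid 3-coloring: color 1: [2, 8]; color 2: [6, 7, 11]; color 3: [0].

χ(G) = 3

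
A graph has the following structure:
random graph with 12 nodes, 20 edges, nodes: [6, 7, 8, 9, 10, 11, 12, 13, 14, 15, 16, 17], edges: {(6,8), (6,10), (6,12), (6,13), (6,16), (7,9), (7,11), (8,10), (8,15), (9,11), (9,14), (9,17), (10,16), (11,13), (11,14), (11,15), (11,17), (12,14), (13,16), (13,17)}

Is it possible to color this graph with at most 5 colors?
Yes, G is 5-colorable

A valid 5-coloring: color 1: [6, 11]; color 2: [9, 10, 12, 13, 15]; color 3: [7, 8, 14, 16, 17].
(χ(G) = 3 ≤ 5.)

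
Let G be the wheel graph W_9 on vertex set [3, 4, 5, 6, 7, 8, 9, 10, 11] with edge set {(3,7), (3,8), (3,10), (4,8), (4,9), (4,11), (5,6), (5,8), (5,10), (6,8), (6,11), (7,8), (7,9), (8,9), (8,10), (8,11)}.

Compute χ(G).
χ(G) = 3

Clique number ω(G) = 3 (lower bound: χ ≥ ω).
The clique on [3, 8, 10] has size 3, forcing χ ≥ 3, and the coloring below uses 3 colors, so χ(G) = 3.
A valid 3-coloring: color 1: [8]; color 2: [4, 6, 7, 10]; color 3: [3, 5, 9, 11].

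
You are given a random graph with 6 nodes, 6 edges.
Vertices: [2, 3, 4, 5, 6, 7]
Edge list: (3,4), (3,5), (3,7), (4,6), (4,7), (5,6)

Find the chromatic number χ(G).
χ(G) = 3

Clique number ω(G) = 3 (lower bound: χ ≥ ω).
The clique on [3, 4, 7] has size 3, forcing χ ≥ 3, and the coloring below uses 3 colors, so χ(G) = 3.
A valid 3-coloring: color 1: [2, 3, 6]; color 2: [4, 5]; color 3: [7].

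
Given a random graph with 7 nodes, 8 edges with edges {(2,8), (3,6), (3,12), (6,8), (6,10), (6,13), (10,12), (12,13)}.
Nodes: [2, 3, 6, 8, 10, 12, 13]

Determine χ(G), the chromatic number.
Clique number ω(G) = 2 (lower bound: χ ≥ ω).
The graph is bipartite (no odd cycle), so 2 colors suffice: χ(G) = 2.
A valid 2-coloring: color 1: [2, 6, 12]; color 2: [3, 8, 10, 13].

χ(G) = 2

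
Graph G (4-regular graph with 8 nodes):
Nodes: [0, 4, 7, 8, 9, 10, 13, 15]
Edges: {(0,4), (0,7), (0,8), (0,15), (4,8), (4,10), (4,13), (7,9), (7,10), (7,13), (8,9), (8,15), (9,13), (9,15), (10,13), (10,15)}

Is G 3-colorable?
Yes, G is 3-colorable

A valid 3-coloring: color 1: [4, 7, 15]; color 2: [0, 9, 10]; color 3: [8, 13].
(χ(G) = 3 ≤ 3.)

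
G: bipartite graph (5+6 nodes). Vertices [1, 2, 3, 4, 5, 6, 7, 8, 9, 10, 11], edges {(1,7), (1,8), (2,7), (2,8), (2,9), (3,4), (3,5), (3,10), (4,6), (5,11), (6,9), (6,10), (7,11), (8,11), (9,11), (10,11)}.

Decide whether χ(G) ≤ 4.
Yes, G is 4-colorable

A valid 4-coloring: color 1: [1, 2, 3, 6, 11]; color 2: [4, 5, 7, 8, 9, 10].
(χ(G) = 2 ≤ 4.)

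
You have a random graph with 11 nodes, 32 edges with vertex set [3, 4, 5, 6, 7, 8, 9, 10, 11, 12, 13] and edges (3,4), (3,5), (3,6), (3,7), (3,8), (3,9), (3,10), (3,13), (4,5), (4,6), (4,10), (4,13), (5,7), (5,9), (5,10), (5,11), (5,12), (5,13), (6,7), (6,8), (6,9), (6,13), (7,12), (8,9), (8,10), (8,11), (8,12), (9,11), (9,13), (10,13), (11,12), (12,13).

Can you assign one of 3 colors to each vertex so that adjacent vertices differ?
No, G is not 3-colorable

The clique on vertices [3, 4, 5, 10, 13] has size 5 > 3, so it alone needs 5 colors.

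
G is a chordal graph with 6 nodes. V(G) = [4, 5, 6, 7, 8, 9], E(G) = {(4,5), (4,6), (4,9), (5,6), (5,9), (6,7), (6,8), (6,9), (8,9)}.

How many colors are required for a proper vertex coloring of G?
χ(G) = 4

Clique number ω(G) = 4 (lower bound: χ ≥ ω).
The clique on [4, 5, 6, 9] has size 4, forcing χ ≥ 4, and the coloring below uses 4 colors, so χ(G) = 4.
A valid 4-coloring: color 1: [6]; color 2: [7, 9]; color 3: [4, 8]; color 4: [5].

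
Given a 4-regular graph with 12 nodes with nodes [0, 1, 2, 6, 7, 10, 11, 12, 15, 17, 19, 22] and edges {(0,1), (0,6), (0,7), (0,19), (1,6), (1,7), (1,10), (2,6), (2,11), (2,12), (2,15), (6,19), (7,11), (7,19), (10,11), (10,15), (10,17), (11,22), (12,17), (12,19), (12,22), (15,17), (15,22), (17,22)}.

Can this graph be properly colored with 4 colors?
Yes, G is 4-colorable

A valid 4-coloring: color 1: [6, 7, 10, 22]; color 2: [1, 11, 15, 19]; color 3: [0, 2, 17]; color 4: [12].
(χ(G) = 3 ≤ 4.)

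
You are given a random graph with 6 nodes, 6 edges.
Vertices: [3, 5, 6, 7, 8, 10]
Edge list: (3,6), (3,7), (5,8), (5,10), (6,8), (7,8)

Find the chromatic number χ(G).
χ(G) = 2

Clique number ω(G) = 2 (lower bound: χ ≥ ω).
The graph is bipartite (no odd cycle), so 2 colors suffice: χ(G) = 2.
A valid 2-coloring: color 1: [3, 8, 10]; color 2: [5, 6, 7].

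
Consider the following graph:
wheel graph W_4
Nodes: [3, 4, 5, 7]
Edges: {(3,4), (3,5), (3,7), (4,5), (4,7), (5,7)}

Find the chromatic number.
Clique number ω(G) = 4 (lower bound: χ ≥ ω).
The clique on [3, 4, 5, 7] has size 4, forcing χ ≥ 4, and the coloring below uses 4 colors, so χ(G) = 4.
A valid 4-coloring: color 1: [3]; color 2: [4]; color 3: [7]; color 4: [5].

χ(G) = 4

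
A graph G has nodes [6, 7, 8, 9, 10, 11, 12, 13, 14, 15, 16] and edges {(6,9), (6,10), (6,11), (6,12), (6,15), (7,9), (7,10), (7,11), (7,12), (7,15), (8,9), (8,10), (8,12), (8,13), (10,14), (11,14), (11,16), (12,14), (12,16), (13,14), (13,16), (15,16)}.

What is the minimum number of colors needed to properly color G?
χ(G) = 2

Clique number ω(G) = 2 (lower bound: χ ≥ ω).
The graph is bipartite (no odd cycle), so 2 colors suffice: χ(G) = 2.
A valid 2-coloring: color 1: [9, 10, 11, 12, 13, 15]; color 2: [6, 7, 8, 14, 16].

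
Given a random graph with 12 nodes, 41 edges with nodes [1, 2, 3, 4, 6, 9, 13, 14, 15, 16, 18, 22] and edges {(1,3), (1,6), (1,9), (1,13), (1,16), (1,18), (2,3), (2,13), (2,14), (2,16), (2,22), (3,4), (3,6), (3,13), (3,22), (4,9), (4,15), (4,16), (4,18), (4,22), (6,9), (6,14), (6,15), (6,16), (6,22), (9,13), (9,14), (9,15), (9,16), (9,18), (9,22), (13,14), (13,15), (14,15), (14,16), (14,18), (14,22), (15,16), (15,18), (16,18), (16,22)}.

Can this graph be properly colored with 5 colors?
Yes, G is 5-colorable

A valid 5-coloring: color 1: [3, 9]; color 2: [13, 16]; color 3: [1, 4, 14]; color 4: [15, 22]; color 5: [2, 6, 18].
(χ(G) = 5 ≤ 5.)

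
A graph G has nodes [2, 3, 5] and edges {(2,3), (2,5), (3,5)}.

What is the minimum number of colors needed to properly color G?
Clique number ω(G) = 3 (lower bound: χ ≥ ω).
The clique on [2, 3, 5] has size 3, forcing χ ≥ 3, and the coloring below uses 3 colors, so χ(G) = 3.
A valid 3-coloring: color 1: [2]; color 2: [5]; color 3: [3].

χ(G) = 3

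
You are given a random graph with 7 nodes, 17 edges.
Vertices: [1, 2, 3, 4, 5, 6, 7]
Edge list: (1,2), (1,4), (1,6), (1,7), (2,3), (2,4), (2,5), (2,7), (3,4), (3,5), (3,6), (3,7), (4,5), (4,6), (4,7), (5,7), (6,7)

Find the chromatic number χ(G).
Clique number ω(G) = 5 (lower bound: χ ≥ ω).
The clique on [2, 3, 4, 5, 7] has size 5, forcing χ ≥ 5, and the coloring below uses 5 colors, so χ(G) = 5.
A valid 5-coloring: color 1: [7]; color 2: [4]; color 3: [2, 6]; color 4: [1, 3]; color 5: [5].

χ(G) = 5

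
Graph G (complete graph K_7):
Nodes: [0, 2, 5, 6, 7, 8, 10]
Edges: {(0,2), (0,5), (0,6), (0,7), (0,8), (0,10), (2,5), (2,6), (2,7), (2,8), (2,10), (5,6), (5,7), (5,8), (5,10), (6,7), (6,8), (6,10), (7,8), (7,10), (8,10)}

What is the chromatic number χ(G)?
Clique number ω(G) = 7 (lower bound: χ ≥ ω).
The clique on [0, 2, 5, 6, 7, 8, 10] has size 7, forcing χ ≥ 7, and the coloring below uses 7 colors, so χ(G) = 7.
A valid 7-coloring: color 1: [10]; color 2: [5]; color 3: [0]; color 4: [7]; color 5: [6]; color 6: [2]; color 7: [8].

χ(G) = 7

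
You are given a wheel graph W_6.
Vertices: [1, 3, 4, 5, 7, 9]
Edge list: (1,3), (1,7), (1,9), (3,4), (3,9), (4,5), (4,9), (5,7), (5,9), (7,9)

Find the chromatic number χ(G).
χ(G) = 4

Clique number ω(G) = 3 (lower bound: χ ≥ ω).
Odd cycle [3, 4, 5, 7, 1] needs 3 colors (χ ≥ 3).
Vertex 9 is adjacent to every vertex of [1, 3, 4, 5, 7], which already need 3 colors among themselves, so 9 needs a new color (χ ≥ 4).
The coloring below uses 4 colors, so χ(G) = 4.
A valid 4-coloring: color 1: [9]; color 2: [3, 7]; color 3: [1, 4]; color 4: [5].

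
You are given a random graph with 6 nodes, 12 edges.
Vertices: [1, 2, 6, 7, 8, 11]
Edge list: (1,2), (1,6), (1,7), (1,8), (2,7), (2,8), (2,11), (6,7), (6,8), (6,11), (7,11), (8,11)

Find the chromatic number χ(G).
χ(G) = 3

Clique number ω(G) = 3 (lower bound: χ ≥ ω).
The clique on [1, 2, 8] has size 3, forcing χ ≥ 3, and the coloring below uses 3 colors, so χ(G) = 3.
A valid 3-coloring: color 1: [2, 6]; color 2: [7, 8]; color 3: [1, 11].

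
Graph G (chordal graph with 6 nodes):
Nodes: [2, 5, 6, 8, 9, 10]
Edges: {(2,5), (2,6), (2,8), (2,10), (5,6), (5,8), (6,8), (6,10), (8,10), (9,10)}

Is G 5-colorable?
A valid 5-coloring: color 1: [8, 9]; color 2: [6]; color 3: [2]; color 4: [5, 10].
(χ(G) = 4 ≤ 5.)

Yes, G is 5-colorable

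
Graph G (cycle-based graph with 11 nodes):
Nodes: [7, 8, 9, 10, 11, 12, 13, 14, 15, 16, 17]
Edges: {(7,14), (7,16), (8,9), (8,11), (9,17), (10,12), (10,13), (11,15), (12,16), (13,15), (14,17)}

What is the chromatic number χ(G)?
Clique number ω(G) = 2 (lower bound: χ ≥ ω).
Odd cycle [7, 14, 17, 9, 8, 11, 15, 13, 10, 12, 16] needs 3 colors (χ ≥ 3).
The coloring below uses 3 colors, so χ(G) = 3.
A valid 3-coloring: color 1: [7, 8, 12, 15, 17]; color 2: [9, 11, 13, 14, 16]; color 3: [10].

χ(G) = 3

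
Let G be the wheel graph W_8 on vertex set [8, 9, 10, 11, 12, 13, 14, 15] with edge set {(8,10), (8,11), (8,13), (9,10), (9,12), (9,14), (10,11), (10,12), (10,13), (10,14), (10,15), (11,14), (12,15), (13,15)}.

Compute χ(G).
Clique number ω(G) = 3 (lower bound: χ ≥ ω).
Odd cycle [15, 12, 9, 14, 11, 8, 13] needs 3 colors (χ ≥ 3).
Vertex 10 is adjacent to every vertex of [8, 9, 11, 12, 13, 14, 15], which already need 3 colors among themselves, so 10 needs a new color (χ ≥ 4).
The coloring below uses 4 colors, so χ(G) = 4.
A valid 4-coloring: color 1: [10]; color 2: [8, 9, 15]; color 3: [12, 13, 14]; color 4: [11].

χ(G) = 4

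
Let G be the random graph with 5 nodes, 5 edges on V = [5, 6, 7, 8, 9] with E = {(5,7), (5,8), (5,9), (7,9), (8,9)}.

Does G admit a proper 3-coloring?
Yes, G is 3-colorable

A valid 3-coloring: color 1: [5, 6]; color 2: [9]; color 3: [7, 8].
(χ(G) = 3 ≤ 3.)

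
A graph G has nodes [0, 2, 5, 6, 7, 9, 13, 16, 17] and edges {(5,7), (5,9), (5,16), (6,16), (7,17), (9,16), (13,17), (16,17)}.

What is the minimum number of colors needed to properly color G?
Clique number ω(G) = 3 (lower bound: χ ≥ ω).
The clique on [5, 9, 16] has size 3, forcing χ ≥ 3, and the coloring below uses 3 colors, so χ(G) = 3.
A valid 3-coloring: color 1: [0, 2, 7, 13, 16]; color 2: [5, 6, 17]; color 3: [9].

χ(G) = 3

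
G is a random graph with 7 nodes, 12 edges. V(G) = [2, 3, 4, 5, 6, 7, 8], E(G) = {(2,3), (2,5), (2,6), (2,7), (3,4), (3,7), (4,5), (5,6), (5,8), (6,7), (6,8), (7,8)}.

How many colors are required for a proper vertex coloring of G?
χ(G) = 3

Clique number ω(G) = 3 (lower bound: χ ≥ ω).
The clique on [5, 6, 8] has size 3, forcing χ ≥ 3, and the coloring below uses 3 colors, so χ(G) = 3.
A valid 3-coloring: color 1: [5, 7]; color 2: [3, 6]; color 3: [2, 4, 8].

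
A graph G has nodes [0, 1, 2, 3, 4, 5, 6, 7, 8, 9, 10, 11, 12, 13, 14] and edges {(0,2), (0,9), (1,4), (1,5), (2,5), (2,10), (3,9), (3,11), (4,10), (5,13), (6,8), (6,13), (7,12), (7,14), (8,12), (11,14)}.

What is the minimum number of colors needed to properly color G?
Clique number ω(G) = 2 (lower bound: χ ≥ ω).
Odd cycle [1, 4, 10, 2, 5] needs 3 colors (χ ≥ 3).
The coloring below uses 3 colors, so χ(G) = 3.
A valid 3-coloring: color 1: [0, 3, 4, 5, 6, 12, 14]; color 2: [1, 2, 7, 8, 9, 11, 13]; color 3: [10].

χ(G) = 3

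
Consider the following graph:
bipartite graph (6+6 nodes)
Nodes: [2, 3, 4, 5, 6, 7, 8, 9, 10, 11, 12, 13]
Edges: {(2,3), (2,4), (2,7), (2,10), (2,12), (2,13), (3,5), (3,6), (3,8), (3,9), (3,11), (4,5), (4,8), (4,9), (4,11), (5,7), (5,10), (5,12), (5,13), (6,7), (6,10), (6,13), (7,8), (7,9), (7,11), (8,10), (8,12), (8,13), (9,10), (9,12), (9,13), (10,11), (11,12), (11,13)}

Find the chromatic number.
Clique number ω(G) = 2 (lower bound: χ ≥ ω).
The graph is bipartite (no odd cycle), so 2 colors suffice: χ(G) = 2.
A valid 2-coloring: color 1: [3, 4, 7, 10, 12, 13]; color 2: [2, 5, 6, 8, 9, 11].

χ(G) = 2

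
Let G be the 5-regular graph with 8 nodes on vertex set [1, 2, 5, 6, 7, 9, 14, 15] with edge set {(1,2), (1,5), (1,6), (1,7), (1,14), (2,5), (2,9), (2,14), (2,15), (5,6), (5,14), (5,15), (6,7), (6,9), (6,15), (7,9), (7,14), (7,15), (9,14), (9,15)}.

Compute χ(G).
Clique number ω(G) = 4 (lower bound: χ ≥ ω).
The clique on [1, 2, 5, 14] has size 4, forcing χ ≥ 4, and the coloring below uses 4 colors, so χ(G) = 4.
A valid 4-coloring: color 1: [5, 9]; color 2: [1, 15]; color 3: [6, 14]; color 4: [2, 7].

χ(G) = 4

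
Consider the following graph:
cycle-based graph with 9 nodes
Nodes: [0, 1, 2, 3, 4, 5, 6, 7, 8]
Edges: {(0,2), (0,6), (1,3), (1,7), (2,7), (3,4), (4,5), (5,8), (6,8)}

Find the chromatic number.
χ(G) = 3

Clique number ω(G) = 2 (lower bound: χ ≥ ω).
Odd cycle [5, 8, 6, 0, 2, 7, 1, 3, 4] needs 3 colors (χ ≥ 3).
The coloring below uses 3 colors, so χ(G) = 3.
A valid 3-coloring: color 1: [2, 3, 5, 6]; color 2: [0, 4, 7, 8]; color 3: [1].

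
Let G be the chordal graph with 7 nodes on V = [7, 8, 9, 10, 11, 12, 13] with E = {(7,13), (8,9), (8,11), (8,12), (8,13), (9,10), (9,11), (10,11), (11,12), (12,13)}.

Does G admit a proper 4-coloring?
Yes, G is 4-colorable

A valid 4-coloring: color 1: [7, 8, 10]; color 2: [11, 13]; color 3: [9, 12].
(χ(G) = 3 ≤ 4.)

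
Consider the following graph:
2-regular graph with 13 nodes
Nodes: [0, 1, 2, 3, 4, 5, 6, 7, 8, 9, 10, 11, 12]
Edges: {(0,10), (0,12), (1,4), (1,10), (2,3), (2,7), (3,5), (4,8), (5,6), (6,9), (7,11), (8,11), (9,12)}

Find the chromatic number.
Clique number ω(G) = 2 (lower bound: χ ≥ ω).
Odd cycle [5, 6, 9, 12, 0, 10, 1, 4, 8, 11, 7, 2, 3] needs 3 colors (χ ≥ 3).
The coloring below uses 3 colors, so χ(G) = 3.
A valid 3-coloring: color 1: [2, 4, 5, 10, 11, 12]; color 2: [0, 1, 3, 6, 7, 8]; color 3: [9].

χ(G) = 3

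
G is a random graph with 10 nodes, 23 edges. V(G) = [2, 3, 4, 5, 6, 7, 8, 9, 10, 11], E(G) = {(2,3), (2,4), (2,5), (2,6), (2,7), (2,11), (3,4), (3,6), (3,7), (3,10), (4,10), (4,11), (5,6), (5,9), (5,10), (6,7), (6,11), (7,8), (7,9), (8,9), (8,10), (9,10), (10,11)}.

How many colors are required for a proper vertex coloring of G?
Clique number ω(G) = 4 (lower bound: χ ≥ ω).
The clique on [2, 3, 6, 7] has size 4, forcing χ ≥ 4, and the coloring below uses 4 colors, so χ(G) = 4.
A valid 4-coloring: color 1: [2, 10]; color 2: [4, 6, 9]; color 3: [3, 5, 8, 11]; color 4: [7].

χ(G) = 4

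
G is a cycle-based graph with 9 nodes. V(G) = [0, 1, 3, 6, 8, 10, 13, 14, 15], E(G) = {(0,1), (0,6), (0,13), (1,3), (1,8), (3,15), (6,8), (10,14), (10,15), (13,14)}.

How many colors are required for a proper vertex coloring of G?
Clique number ω(G) = 2 (lower bound: χ ≥ ω).
Odd cycle [15, 3, 1, 0, 13, 14, 10] needs 3 colors (χ ≥ 3).
The coloring below uses 3 colors, so χ(G) = 3.
A valid 3-coloring: color 1: [1, 6, 14, 15]; color 2: [0, 3, 8, 10]; color 3: [13].

χ(G) = 3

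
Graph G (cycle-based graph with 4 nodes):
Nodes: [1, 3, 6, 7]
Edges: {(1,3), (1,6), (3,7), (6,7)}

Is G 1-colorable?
No, G is not 1-colorable

Edge (1,3) forces its endpoints to differ, so 1 color is not enough.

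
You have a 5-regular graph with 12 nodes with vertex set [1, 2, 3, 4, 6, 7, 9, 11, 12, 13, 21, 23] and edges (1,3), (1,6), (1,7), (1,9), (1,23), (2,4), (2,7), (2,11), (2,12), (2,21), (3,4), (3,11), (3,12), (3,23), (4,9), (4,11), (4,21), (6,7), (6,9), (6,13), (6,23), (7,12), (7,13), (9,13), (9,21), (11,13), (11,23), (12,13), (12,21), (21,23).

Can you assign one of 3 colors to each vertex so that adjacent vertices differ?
Suppose a proper 3-coloring c exists. The clique [1, 3, 23] takes 3 distinct colors; by symmetry let c(1) = 1, c(3) = 2, c(23) = 3.
- Vertex 6: neighbors [1, 23] already have colors [1, 3] ⇒ c(6) = 2.
- Vertex 7: neighbors [1, 6] already have colors [1, 2] ⇒ c(7) = 3.
- Vertex 9: neighbors [1, 6] already have colors [1, 2] ⇒ c(9) = 3.
- Vertex 4: neighbors [3, 9] already have colors [2, 3] ⇒ c(4) = 1.
- Vertex 11: neighbors [4, 3, 23] already have colors [1, 2, 3] — all 3 colors blocked. Contradiction.
The forced assignments end in a contradiction, so G has no proper 3-coloring (χ ≥ 4).

No, G is not 3-colorable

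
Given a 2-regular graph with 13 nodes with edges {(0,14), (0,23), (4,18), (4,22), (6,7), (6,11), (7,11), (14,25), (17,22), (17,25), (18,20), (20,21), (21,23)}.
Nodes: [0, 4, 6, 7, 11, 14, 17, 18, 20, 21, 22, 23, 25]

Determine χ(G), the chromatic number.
χ(G) = 3

Clique number ω(G) = 3 (lower bound: χ ≥ ω).
The clique on [6, 7, 11] has size 3, forcing χ ≥ 3, and the coloring below uses 3 colors, so χ(G) = 3.
A valid 3-coloring: color 1: [0, 7, 18, 21, 22, 25]; color 2: [4, 11, 14, 17, 20, 23]; color 3: [6].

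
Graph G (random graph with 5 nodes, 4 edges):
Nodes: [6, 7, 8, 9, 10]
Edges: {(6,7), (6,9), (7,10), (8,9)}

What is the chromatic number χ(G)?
Clique number ω(G) = 2 (lower bound: χ ≥ ω).
The graph is bipartite (no odd cycle), so 2 colors suffice: χ(G) = 2.
A valid 2-coloring: color 1: [7, 9]; color 2: [6, 8, 10].

χ(G) = 2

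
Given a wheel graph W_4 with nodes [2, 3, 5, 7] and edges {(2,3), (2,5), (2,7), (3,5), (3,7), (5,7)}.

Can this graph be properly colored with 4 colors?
A valid 4-coloring: color 1: [3]; color 2: [7]; color 3: [5]; color 4: [2].
(χ(G) = 4 ≤ 4.)

Yes, G is 4-colorable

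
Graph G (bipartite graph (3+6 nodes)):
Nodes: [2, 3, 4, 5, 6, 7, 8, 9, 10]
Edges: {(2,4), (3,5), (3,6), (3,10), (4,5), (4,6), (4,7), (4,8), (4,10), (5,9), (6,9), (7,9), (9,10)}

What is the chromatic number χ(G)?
χ(G) = 2

Clique number ω(G) = 2 (lower bound: χ ≥ ω).
The graph is bipartite (no odd cycle), so 2 colors suffice: χ(G) = 2.
A valid 2-coloring: color 1: [3, 4, 9]; color 2: [2, 5, 6, 7, 8, 10].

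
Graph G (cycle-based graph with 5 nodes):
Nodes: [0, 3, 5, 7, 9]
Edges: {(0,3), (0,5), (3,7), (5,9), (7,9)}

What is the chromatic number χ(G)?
Clique number ω(G) = 2 (lower bound: χ ≥ ω).
Odd cycle [7, 3, 0, 5, 9] needs 3 colors (χ ≥ 3).
The coloring below uses 3 colors, so χ(G) = 3.
A valid 3-coloring: color 1: [5, 7]; color 2: [3, 9]; color 3: [0].

χ(G) = 3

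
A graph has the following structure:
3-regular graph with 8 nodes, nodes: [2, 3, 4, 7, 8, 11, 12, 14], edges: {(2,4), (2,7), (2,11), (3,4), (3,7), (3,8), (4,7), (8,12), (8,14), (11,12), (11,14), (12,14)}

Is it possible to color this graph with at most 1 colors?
No, G is not 1-colorable

The clique on vertices [2, 4, 7] has size 3 > 1, so it alone needs 3 colors.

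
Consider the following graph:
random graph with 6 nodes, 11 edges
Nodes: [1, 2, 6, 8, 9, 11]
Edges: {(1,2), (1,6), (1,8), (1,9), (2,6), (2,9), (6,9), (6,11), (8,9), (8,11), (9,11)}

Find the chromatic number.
Clique number ω(G) = 4 (lower bound: χ ≥ ω).
The clique on [1, 2, 6, 9] has size 4, forcing χ ≥ 4, and the coloring below uses 4 colors, so χ(G) = 4.
A valid 4-coloring: color 1: [9]; color 2: [6, 8]; color 3: [1, 11]; color 4: [2].

χ(G) = 4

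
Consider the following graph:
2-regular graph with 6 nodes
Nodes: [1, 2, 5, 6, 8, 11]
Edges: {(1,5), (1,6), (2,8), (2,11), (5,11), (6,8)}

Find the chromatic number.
χ(G) = 2

Clique number ω(G) = 2 (lower bound: χ ≥ ω).
The graph is bipartite (no odd cycle), so 2 colors suffice: χ(G) = 2.
A valid 2-coloring: color 1: [2, 5, 6]; color 2: [1, 8, 11].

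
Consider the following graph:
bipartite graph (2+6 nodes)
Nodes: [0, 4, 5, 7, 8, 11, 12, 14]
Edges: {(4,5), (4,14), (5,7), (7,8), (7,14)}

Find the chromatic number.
χ(G) = 2

Clique number ω(G) = 2 (lower bound: χ ≥ ω).
The graph is bipartite (no odd cycle), so 2 colors suffice: χ(G) = 2.
A valid 2-coloring: color 1: [0, 4, 7, 11, 12]; color 2: [5, 8, 14].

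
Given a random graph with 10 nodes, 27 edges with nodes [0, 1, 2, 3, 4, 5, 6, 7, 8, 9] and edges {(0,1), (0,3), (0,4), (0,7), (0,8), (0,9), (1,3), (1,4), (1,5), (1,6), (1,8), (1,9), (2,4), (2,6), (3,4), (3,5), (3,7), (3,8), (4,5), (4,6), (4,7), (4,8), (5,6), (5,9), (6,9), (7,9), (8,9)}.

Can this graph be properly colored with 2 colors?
No, G is not 2-colorable

The clique on vertices [0, 1, 3, 4, 8] has size 5 > 2, so it alone needs 5 colors.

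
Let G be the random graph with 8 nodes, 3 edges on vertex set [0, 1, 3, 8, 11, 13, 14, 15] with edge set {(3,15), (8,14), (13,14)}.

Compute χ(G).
χ(G) = 2

Clique number ω(G) = 2 (lower bound: χ ≥ ω).
The graph is bipartite (no odd cycle), so 2 colors suffice: χ(G) = 2.
A valid 2-coloring: color 1: [0, 1, 11, 14, 15]; color 2: [3, 8, 13].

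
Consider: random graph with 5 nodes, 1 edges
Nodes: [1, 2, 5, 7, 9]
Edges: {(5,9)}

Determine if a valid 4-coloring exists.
Yes, G is 4-colorable

A valid 4-coloring: color 1: [1, 2, 7, 9]; color 2: [5].
(χ(G) = 2 ≤ 4.)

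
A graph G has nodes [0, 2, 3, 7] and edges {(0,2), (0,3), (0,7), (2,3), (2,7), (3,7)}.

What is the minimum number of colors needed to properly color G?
Clique number ω(G) = 4 (lower bound: χ ≥ ω).
The clique on [0, 2, 3, 7] has size 4, forcing χ ≥ 4, and the coloring below uses 4 colors, so χ(G) = 4.
A valid 4-coloring: color 1: [3]; color 2: [7]; color 3: [2]; color 4: [0].

χ(G) = 4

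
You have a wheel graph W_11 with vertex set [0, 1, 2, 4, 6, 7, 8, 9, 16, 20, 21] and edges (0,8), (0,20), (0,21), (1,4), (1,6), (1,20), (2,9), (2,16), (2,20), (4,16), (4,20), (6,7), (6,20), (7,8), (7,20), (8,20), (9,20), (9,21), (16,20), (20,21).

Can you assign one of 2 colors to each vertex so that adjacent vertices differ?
The clique on vertices [0, 8, 20] has size 3 > 2, so it alone needs 3 colors.

No, G is not 2-colorable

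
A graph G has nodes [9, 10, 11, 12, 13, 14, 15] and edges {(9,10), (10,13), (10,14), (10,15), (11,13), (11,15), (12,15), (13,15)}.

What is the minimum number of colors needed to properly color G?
χ(G) = 3

Clique number ω(G) = 3 (lower bound: χ ≥ ω).
The clique on [10, 13, 15] has size 3, forcing χ ≥ 3, and the coloring below uses 3 colors, so χ(G) = 3.
A valid 3-coloring: color 1: [9, 14, 15]; color 2: [10, 11, 12]; color 3: [13].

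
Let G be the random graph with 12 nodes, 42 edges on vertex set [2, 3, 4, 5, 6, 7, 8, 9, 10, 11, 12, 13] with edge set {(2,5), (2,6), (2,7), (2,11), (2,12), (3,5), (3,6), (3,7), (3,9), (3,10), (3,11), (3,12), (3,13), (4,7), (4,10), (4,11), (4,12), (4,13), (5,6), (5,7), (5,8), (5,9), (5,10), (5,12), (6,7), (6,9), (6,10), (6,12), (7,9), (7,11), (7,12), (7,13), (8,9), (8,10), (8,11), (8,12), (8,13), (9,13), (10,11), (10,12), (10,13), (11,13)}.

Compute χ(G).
χ(G) = 5

Clique number ω(G) = 5 (lower bound: χ ≥ ω).
The clique on [3, 5, 6, 10, 12] has size 5, forcing χ ≥ 5, and the coloring below uses 5 colors, so χ(G) = 5.
A valid 5-coloring: color 1: [7, 10]; color 2: [5, 13]; color 3: [9, 11, 12]; color 4: [2, 3, 4, 8]; color 5: [6].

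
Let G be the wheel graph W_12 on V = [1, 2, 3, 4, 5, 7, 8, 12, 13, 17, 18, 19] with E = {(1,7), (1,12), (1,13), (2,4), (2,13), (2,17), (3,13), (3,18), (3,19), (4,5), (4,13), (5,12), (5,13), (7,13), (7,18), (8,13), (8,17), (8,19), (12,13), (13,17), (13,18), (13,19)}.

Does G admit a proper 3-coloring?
No, G is not 3-colorable

Odd cycle [12, 1, 7, 18, 3, 19, 8, 17, 2, 4, 5] needs 3 colors (χ ≥ 3).
Vertex 13 is adjacent to every vertex of [1, 2, 3, 4, 5, 7, 8, 12, 17, 18, 19], which already need 3 colors among themselves, so 13 needs a new color (χ ≥ 4).
Hence χ(G) ≥ 4 > 3, so no proper 3-coloring exists.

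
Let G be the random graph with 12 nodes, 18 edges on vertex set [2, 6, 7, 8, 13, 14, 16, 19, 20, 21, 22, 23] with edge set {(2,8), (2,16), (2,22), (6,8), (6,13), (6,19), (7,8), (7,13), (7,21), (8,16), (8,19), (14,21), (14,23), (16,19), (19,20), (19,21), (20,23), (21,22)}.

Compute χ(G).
Clique number ω(G) = 3 (lower bound: χ ≥ ω).
The clique on [2, 8, 16] has size 3, forcing χ ≥ 3, and the coloring below uses 3 colors, so χ(G) = 3.
A valid 3-coloring: color 1: [2, 13, 19, 23]; color 2: [8, 20, 21]; color 3: [6, 7, 14, 16, 22].

χ(G) = 3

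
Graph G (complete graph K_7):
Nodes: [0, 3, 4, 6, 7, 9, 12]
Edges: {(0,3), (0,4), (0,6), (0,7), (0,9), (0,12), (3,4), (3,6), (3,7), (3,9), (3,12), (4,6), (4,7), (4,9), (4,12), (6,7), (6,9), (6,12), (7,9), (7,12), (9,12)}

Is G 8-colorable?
Yes, G is 8-colorable

A valid 8-coloring: color 1: [6]; color 2: [4]; color 3: [12]; color 4: [3]; color 5: [7]; color 6: [9]; color 7: [0].
(χ(G) = 7 ≤ 8.)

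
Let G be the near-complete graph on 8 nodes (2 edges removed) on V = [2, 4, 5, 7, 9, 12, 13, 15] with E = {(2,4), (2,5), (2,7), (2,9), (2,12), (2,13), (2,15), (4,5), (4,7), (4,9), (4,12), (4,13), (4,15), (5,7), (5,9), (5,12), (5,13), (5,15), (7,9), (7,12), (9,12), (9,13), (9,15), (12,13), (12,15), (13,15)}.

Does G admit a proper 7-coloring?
A valid 7-coloring: color 1: [5]; color 2: [9]; color 3: [2]; color 4: [12]; color 5: [4]; color 6: [7, 15]; color 7: [13].
(χ(G) = 7 ≤ 7.)

Yes, G is 7-colorable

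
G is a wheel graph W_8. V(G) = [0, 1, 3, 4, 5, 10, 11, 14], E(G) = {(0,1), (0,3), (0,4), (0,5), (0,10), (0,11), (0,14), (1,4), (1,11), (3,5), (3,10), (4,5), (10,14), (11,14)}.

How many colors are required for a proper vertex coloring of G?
χ(G) = 4

Clique number ω(G) = 3 (lower bound: χ ≥ ω).
Odd cycle [14, 10, 3, 5, 4, 1, 11] needs 3 colors (χ ≥ 3).
Vertex 0 is adjacent to every vertex of [1, 3, 4, 5, 10, 11, 14], which already need 3 colors among themselves, so 0 needs a new color (χ ≥ 4).
The coloring below uses 4 colors, so χ(G) = 4.
A valid 4-coloring: color 1: [0]; color 2: [1, 3, 14]; color 3: [5, 10, 11]; color 4: [4].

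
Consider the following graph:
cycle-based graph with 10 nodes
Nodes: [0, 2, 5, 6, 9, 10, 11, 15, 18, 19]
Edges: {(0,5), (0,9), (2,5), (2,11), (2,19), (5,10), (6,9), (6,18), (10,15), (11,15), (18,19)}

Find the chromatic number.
χ(G) = 3

Clique number ω(G) = 2 (lower bound: χ ≥ ω).
Odd cycle [11, 15, 10, 5, 2] needs 3 colors (χ ≥ 3).
The coloring below uses 3 colors, so χ(G) = 3.
A valid 3-coloring: color 1: [2, 9, 15, 18]; color 2: [5, 6, 11, 19]; color 3: [0, 10].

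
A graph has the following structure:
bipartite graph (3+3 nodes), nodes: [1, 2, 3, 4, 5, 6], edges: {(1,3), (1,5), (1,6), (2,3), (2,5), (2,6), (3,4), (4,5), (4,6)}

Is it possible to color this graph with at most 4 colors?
A valid 4-coloring: color 1: [1, 2, 4]; color 2: [3, 5, 6].
(χ(G) = 2 ≤ 4.)

Yes, G is 4-colorable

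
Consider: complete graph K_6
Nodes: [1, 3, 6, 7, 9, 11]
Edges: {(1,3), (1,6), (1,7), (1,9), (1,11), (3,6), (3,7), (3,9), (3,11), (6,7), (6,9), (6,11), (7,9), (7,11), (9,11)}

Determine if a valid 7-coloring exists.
Yes, G is 7-colorable

A valid 7-coloring: color 1: [6]; color 2: [1]; color 3: [7]; color 4: [11]; color 5: [9]; color 6: [3].
(χ(G) = 6 ≤ 7.)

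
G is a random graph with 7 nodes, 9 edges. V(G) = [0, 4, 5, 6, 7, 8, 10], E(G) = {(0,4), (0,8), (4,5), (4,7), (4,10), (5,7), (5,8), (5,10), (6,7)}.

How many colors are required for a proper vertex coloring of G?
χ(G) = 3

Clique number ω(G) = 3 (lower bound: χ ≥ ω).
The clique on [4, 5, 10] has size 3, forcing χ ≥ 3, and the coloring below uses 3 colors, so χ(G) = 3.
A valid 3-coloring: color 1: [4, 6, 8]; color 2: [0, 5]; color 3: [7, 10].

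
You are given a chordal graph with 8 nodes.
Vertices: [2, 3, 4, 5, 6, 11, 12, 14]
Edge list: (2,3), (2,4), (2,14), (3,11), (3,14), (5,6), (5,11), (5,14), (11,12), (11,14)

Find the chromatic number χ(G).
χ(G) = 3

Clique number ω(G) = 3 (lower bound: χ ≥ ω).
The clique on [2, 3, 14] has size 3, forcing χ ≥ 3, and the coloring below uses 3 colors, so χ(G) = 3.
A valid 3-coloring: color 1: [2, 6, 11]; color 2: [4, 12, 14]; color 3: [3, 5].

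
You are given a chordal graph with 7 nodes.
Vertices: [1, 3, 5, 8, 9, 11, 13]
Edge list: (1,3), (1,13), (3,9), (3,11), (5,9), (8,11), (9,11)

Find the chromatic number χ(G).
χ(G) = 3

Clique number ω(G) = 3 (lower bound: χ ≥ ω).
The clique on [3, 9, 11] has size 3, forcing χ ≥ 3, and the coloring below uses 3 colors, so χ(G) = 3.
A valid 3-coloring: color 1: [1, 5, 11]; color 2: [8, 9, 13]; color 3: [3].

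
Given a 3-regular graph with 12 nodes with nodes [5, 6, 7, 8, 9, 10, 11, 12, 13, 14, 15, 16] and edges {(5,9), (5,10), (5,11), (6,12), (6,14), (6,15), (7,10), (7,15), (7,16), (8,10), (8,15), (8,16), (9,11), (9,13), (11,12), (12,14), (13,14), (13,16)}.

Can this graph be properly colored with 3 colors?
Yes, G is 3-colorable

A valid 3-coloring: color 1: [6, 10, 11, 13]; color 2: [7, 8, 9, 12]; color 3: [5, 14, 15, 16].
(χ(G) = 3 ≤ 3.)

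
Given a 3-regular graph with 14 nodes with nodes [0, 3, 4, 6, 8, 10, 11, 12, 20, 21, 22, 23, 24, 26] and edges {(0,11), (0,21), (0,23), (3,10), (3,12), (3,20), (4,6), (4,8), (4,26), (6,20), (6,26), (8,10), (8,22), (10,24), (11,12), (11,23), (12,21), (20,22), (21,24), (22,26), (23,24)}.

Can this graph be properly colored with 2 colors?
No, G is not 2-colorable

The clique on vertices [0, 11, 23] has size 3 > 2, so it alone needs 3 colors.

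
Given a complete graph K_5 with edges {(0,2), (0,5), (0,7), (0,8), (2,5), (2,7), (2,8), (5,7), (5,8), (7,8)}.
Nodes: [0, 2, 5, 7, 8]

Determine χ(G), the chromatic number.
χ(G) = 5

Clique number ω(G) = 5 (lower bound: χ ≥ ω).
The clique on [0, 2, 5, 7, 8] has size 5, forcing χ ≥ 5, and the coloring below uses 5 colors, so χ(G) = 5.
A valid 5-coloring: color 1: [5]; color 2: [0]; color 3: [8]; color 4: [2]; color 5: [7].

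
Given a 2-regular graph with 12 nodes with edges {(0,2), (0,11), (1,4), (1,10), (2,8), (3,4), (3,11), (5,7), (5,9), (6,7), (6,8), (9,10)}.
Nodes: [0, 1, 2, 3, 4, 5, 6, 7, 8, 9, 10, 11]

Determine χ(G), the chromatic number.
χ(G) = 2

Clique number ω(G) = 2 (lower bound: χ ≥ ω).
The graph is bipartite (no odd cycle), so 2 colors suffice: χ(G) = 2.
A valid 2-coloring: color 1: [2, 4, 5, 6, 10, 11]; color 2: [0, 1, 3, 7, 8, 9].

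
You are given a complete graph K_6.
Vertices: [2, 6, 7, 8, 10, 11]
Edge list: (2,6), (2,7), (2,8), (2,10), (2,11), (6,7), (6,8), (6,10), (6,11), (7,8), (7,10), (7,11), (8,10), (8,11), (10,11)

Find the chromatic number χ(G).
Clique number ω(G) = 6 (lower bound: χ ≥ ω).
The clique on [2, 6, 7, 8, 10, 11] has size 6, forcing χ ≥ 6, and the coloring below uses 6 colors, so χ(G) = 6.
A valid 6-coloring: color 1: [10]; color 2: [2]; color 3: [7]; color 4: [8]; color 5: [6]; color 6: [11].

χ(G) = 6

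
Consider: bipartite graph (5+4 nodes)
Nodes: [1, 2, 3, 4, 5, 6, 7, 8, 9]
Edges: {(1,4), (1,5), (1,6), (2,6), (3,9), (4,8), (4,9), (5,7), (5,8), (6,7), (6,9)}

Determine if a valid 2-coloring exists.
Yes, G is 2-colorable

A valid 2-coloring: color 1: [3, 4, 5, 6]; color 2: [1, 2, 7, 8, 9].
(χ(G) = 2 ≤ 2.)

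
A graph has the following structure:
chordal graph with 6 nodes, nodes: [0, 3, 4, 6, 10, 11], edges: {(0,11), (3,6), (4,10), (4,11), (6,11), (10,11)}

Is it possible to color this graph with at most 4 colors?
Yes, G is 4-colorable

A valid 4-coloring: color 1: [3, 11]; color 2: [0, 6, 10]; color 3: [4].
(χ(G) = 3 ≤ 4.)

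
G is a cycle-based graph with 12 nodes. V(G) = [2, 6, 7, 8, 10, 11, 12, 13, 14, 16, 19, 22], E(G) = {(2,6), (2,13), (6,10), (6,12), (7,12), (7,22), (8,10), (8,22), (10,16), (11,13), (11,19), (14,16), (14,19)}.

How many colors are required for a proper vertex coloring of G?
Clique number ω(G) = 2 (lower bound: χ ≥ ω).
The graph is bipartite (no odd cycle), so 2 colors suffice: χ(G) = 2.
A valid 2-coloring: color 1: [2, 10, 11, 12, 14, 22]; color 2: [6, 7, 8, 13, 16, 19].

χ(G) = 2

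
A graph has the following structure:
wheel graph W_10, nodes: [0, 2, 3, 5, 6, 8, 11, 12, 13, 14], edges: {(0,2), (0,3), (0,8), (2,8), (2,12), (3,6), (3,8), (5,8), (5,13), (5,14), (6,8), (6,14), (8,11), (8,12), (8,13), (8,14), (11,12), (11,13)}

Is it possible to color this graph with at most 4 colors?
A valid 4-coloring: color 1: [8]; color 2: [0, 12, 13, 14]; color 3: [2, 5, 6, 11]; color 4: [3].
(χ(G) = 4 ≤ 4.)

Yes, G is 4-colorable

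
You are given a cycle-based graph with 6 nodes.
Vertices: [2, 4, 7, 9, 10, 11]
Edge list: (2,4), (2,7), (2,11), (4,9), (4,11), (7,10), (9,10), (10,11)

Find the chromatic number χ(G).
Clique number ω(G) = 3 (lower bound: χ ≥ ω).
The clique on [2, 4, 11] has size 3, forcing χ ≥ 3, and the coloring below uses 3 colors, so χ(G) = 3.
A valid 3-coloring: color 1: [4, 10]; color 2: [7, 9, 11]; color 3: [2].

χ(G) = 3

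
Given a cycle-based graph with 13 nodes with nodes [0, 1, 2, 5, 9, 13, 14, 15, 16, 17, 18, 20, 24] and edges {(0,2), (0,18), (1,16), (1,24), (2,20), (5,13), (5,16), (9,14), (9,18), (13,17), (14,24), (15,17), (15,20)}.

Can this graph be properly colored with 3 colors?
A valid 3-coloring: color 1: [2, 13, 15, 16, 18, 24]; color 2: [0, 1, 5, 9, 17, 20]; color 3: [14].
(χ(G) = 3 ≤ 3.)

Yes, G is 3-colorable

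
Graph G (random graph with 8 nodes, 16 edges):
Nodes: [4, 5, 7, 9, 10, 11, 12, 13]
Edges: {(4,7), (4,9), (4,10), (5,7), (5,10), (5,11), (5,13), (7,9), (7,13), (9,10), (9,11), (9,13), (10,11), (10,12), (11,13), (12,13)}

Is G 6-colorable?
Yes, G is 6-colorable

A valid 6-coloring: color 1: [10, 13]; color 2: [5, 9, 12]; color 3: [7, 11]; color 4: [4].
(χ(G) = 4 ≤ 6.)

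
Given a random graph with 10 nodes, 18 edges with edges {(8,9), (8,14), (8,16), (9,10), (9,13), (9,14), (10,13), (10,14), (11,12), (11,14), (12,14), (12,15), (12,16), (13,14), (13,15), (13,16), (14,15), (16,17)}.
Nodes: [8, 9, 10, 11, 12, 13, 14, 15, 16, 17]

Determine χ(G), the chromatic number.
Clique number ω(G) = 4 (lower bound: χ ≥ ω).
The clique on [9, 10, 13, 14] has size 4, forcing χ ≥ 4, and the coloring below uses 4 colors, so χ(G) = 4.
A valid 4-coloring: color 1: [14, 16]; color 2: [8, 12, 13, 17]; color 3: [9, 11, 15]; color 4: [10].

χ(G) = 4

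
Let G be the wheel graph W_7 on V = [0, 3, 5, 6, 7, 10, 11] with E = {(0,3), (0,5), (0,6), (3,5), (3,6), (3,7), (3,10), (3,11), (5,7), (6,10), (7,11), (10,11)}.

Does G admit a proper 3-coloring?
Yes, G is 3-colorable

A valid 3-coloring: color 1: [3]; color 2: [5, 6, 11]; color 3: [0, 7, 10].
(χ(G) = 3 ≤ 3.)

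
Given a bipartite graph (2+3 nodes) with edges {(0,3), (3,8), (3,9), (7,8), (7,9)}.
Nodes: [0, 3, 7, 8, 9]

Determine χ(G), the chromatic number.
Clique number ω(G) = 2 (lower bound: χ ≥ ω).
The graph is bipartite (no odd cycle), so 2 colors suffice: χ(G) = 2.
A valid 2-coloring: color 1: [3, 7]; color 2: [0, 8, 9].

χ(G) = 2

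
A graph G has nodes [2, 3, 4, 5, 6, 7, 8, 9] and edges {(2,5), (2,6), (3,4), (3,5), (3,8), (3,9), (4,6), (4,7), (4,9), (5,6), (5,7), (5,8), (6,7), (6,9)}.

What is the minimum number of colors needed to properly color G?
Clique number ω(G) = 3 (lower bound: χ ≥ ω).
The clique on [3, 4, 9] has size 3, forcing χ ≥ 3, and the coloring below uses 3 colors, so χ(G) = 3.
A valid 3-coloring: color 1: [4, 5]; color 2: [3, 6]; color 3: [2, 7, 8, 9].

χ(G) = 3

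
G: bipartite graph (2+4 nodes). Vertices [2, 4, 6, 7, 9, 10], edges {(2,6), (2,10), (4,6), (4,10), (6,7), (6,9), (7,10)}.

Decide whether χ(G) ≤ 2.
A valid 2-coloring: color 1: [6, 10]; color 2: [2, 4, 7, 9].
(χ(G) = 2 ≤ 2.)

Yes, G is 2-colorable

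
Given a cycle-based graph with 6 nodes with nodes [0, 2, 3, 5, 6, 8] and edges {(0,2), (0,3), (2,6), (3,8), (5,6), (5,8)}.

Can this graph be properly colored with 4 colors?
Yes, G is 4-colorable

A valid 4-coloring: color 1: [2, 3, 5]; color 2: [0, 6, 8].
(χ(G) = 2 ≤ 4.)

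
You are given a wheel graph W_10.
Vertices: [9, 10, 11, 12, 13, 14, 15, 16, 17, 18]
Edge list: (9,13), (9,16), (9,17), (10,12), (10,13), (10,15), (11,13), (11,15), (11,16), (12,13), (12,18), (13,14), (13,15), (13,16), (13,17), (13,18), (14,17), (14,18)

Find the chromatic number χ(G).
Clique number ω(G) = 3 (lower bound: χ ≥ ω).
Odd cycle [18, 12, 10, 15, 11, 16, 9, 17, 14] needs 3 colors (χ ≥ 3).
Vertex 13 is adjacent to every vertex of [9, 10, 11, 12, 14, 15, 16, 17, 18], which already need 3 colors among themselves, so 13 needs a new color (χ ≥ 4).
The coloring below uses 4 colors, so χ(G) = 4.
A valid 4-coloring: color 1: [13]; color 2: [10, 11, 17, 18]; color 3: [12, 14, 15, 16]; color 4: [9].

χ(G) = 4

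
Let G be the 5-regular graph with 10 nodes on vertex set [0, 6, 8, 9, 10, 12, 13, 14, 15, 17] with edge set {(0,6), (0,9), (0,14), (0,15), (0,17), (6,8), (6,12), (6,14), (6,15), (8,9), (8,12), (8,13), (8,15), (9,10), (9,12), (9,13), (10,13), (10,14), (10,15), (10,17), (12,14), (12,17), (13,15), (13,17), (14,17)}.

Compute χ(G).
Clique number ω(G) = 3 (lower bound: χ ≥ ω).
Odd cycle [8, 15, 0, 14, 12] needs 3 colors (χ ≥ 3).
Vertex 6 is adjacent to every vertex of [0, 8, 12, 14, 15], which already need 3 colors among themselves, so 6 needs a new color (χ ≥ 4).
The coloring below uses 4 colors, so χ(G) = 4.
A valid 4-coloring: color 1: [0, 10, 12]; color 2: [8, 14]; color 3: [9, 15, 17]; color 4: [6, 13].

χ(G) = 4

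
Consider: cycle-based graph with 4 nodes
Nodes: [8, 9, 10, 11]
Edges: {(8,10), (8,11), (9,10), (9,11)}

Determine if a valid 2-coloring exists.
A valid 2-coloring: color 1: [8, 9]; color 2: [10, 11].
(χ(G) = 2 ≤ 2.)

Yes, G is 2-colorable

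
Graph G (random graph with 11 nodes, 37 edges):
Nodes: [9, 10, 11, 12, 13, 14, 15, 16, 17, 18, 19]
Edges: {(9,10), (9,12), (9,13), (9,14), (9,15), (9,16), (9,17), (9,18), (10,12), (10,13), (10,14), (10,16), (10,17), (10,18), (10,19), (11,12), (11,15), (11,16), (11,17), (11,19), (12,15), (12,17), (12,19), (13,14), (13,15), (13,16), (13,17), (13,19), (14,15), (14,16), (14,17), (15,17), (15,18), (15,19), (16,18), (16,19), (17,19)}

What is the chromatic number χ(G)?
Clique number ω(G) = 5 (lower bound: χ ≥ ω).
The clique on [11, 12, 15, 17, 19] has size 5, forcing χ ≥ 5, and the coloring below uses 5 colors, so χ(G) = 5.
A valid 5-coloring: color 1: [10, 15]; color 2: [16, 17]; color 3: [9, 11]; color 4: [12, 13, 18]; color 5: [14, 19].

χ(G) = 5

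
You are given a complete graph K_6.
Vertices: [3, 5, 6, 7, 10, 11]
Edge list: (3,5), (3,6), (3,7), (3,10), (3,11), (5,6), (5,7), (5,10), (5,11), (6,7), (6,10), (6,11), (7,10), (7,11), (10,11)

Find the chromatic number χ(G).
χ(G) = 6

Clique number ω(G) = 6 (lower bound: χ ≥ ω).
The clique on [3, 5, 6, 7, 10, 11] has size 6, forcing χ ≥ 6, and the coloring below uses 6 colors, so χ(G) = 6.
A valid 6-coloring: color 1: [11]; color 2: [10]; color 3: [7]; color 4: [5]; color 5: [3]; color 6: [6].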